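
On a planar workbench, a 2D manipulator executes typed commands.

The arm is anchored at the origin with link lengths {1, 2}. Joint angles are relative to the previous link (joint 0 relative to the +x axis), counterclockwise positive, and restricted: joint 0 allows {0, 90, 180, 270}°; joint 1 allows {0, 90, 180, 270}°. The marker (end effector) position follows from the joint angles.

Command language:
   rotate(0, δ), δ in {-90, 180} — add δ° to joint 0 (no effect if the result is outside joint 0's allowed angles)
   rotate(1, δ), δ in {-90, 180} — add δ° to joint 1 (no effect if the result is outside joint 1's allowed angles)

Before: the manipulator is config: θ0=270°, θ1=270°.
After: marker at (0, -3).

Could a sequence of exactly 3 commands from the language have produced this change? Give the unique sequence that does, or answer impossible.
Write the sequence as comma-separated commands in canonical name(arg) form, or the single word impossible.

rotate(1, -90), rotate(1, -90), rotate(1, -90)

t0: config: θ0=270°, θ1=270°
t=1 rotate(1, -90) ⇒ config: θ0=270°, θ1=180°
t=2 rotate(1, -90) ⇒ config: θ0=270°, θ1=90°
t=3 rotate(1, -90) ⇒ config: θ0=270°, θ1=0°
uniquely the one of 64 3-step routes that fits.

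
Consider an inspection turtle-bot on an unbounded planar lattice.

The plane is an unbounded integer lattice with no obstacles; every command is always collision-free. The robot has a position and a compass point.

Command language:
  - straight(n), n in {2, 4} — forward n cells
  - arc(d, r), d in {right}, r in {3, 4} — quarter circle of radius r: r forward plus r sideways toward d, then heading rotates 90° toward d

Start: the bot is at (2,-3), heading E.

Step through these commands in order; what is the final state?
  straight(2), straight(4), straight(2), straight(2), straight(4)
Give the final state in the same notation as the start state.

begin: at (2,-3), heading E
step 1 (straight(2)): at (4,-3), heading E
step 2 (straight(4)): at (8,-3), heading E
step 3 (straight(2)): at (10,-3), heading E
step 4 (straight(2)): at (12,-3), heading E
step 5 (straight(4)): at (16,-3), heading E

at (16,-3), heading E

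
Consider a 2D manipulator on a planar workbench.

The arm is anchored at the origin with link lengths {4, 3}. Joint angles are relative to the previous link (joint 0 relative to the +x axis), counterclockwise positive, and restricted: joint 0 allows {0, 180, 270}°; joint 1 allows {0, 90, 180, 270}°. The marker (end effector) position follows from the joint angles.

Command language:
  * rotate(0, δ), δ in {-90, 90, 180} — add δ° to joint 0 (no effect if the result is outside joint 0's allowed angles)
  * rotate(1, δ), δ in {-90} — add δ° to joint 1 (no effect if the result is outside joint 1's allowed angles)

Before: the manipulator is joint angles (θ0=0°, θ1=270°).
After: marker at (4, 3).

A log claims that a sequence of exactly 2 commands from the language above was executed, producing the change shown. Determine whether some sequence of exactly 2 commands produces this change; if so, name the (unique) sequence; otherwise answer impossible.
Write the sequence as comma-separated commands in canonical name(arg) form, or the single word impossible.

rotate(1, -90), rotate(1, -90)

initial: joint angles (θ0=0°, θ1=270°)
1. rotate(1, -90) → joint angles (θ0=0°, θ1=180°)
2. rotate(1, -90) → joint angles (θ0=0°, θ1=90°)
all 16 alternatives checked — unique.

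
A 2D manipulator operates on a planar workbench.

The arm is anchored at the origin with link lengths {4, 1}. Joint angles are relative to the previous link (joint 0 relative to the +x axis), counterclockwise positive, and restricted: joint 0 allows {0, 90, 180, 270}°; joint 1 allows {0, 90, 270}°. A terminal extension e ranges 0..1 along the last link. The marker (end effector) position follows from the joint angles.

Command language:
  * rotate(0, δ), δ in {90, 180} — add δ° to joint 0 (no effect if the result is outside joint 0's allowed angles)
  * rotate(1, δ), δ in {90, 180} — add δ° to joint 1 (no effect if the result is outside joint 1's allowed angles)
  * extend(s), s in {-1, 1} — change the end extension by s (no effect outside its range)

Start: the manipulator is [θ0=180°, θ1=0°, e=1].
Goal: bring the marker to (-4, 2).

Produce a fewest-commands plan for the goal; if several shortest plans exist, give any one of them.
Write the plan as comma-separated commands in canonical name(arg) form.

begin: [θ0=180°, θ1=0°, e=1]
[1] after rotate(1, 90): [θ0=180°, θ1=90°, e=1]
[2] after rotate(1, 180): [θ0=180°, θ1=270°, e=1]
nothing shorter than 2 reaches the goal.

rotate(1, 90), rotate(1, 180)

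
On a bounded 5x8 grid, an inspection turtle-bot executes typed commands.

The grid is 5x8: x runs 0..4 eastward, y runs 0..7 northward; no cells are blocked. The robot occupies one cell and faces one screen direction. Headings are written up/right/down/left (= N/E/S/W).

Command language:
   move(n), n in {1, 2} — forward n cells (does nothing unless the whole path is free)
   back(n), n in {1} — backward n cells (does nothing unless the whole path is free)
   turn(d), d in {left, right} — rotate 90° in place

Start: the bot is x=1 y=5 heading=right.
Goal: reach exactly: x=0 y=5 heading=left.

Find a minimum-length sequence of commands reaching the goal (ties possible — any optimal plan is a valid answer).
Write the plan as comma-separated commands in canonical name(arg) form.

turn(right), turn(right), move(1)

from: x=1 y=5 heading=right
1. turn(right) → x=1 y=5 heading=down
2. turn(right) → x=1 y=5 heading=left
3. move(1) → x=0 y=5 heading=left
shorter routes all fall short; 3 is best.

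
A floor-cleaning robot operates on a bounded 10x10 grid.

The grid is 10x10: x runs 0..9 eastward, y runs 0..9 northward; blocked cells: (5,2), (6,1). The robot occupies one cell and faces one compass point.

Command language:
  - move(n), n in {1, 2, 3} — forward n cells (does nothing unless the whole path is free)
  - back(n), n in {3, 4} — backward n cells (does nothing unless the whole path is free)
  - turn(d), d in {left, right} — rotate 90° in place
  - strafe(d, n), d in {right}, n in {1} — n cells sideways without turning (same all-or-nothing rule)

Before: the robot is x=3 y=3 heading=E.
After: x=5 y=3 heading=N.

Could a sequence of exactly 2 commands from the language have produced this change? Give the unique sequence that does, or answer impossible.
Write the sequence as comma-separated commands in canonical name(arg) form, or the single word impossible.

move(2), turn(left)

key: running turn(left) before move(2) would end elsewhere — order is forced
start: x=3 y=3 heading=E
1. move(2) → x=5 y=3 heading=E
2. turn(left) → x=5 y=3 heading=N
no other 2-command option fits: unique.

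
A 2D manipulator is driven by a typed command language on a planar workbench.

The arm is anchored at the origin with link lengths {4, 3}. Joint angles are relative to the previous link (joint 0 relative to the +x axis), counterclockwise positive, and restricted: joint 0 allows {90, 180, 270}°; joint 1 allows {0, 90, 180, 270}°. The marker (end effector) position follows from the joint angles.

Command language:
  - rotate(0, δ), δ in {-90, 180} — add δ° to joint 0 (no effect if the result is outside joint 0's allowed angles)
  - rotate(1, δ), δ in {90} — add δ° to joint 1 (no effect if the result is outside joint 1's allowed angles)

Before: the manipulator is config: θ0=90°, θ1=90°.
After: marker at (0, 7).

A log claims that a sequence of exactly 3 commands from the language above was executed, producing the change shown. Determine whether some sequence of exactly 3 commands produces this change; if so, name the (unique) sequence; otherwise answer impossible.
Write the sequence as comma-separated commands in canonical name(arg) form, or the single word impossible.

rotate(1, 90), rotate(1, 90), rotate(1, 90)

t0: config: θ0=90°, θ1=90°
1. rotate(1, 90) → config: θ0=90°, θ1=180°
2. rotate(1, 90) → config: θ0=90°, θ1=270°
3. rotate(1, 90) → config: θ0=90°, θ1=0°
all 27 alternatives checked — unique.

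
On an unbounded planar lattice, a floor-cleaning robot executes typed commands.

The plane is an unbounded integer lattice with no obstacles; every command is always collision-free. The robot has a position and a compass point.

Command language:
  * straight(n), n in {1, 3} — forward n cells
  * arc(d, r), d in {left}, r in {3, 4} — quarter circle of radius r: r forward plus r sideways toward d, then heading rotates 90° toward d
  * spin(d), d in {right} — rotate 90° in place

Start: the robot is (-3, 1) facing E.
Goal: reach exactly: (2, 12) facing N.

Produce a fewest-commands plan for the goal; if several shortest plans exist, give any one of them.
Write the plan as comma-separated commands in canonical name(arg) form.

arc(left, 4), arc(left, 3), spin(right), spin(right), arc(left, 4)

begin: (-3, 1) facing E
1. arc(left, 4) → (1, 5) facing N
2. arc(left, 3) → (-2, 8) facing W
3. spin(right) → (-2, 8) facing N
4. spin(right) → (-2, 8) facing E
5. arc(left, 4) → (2, 12) facing N
shorter routes all fall short; 5 is best.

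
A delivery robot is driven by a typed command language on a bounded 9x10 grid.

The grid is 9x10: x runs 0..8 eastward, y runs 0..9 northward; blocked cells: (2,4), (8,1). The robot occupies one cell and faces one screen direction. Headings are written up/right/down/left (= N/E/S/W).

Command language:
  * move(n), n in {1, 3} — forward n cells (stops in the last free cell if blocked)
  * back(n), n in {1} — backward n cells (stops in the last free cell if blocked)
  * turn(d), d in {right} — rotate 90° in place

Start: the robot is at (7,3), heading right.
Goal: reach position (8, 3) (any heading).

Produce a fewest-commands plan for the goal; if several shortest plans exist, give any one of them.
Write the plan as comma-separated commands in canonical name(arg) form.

move(3)

start: at (7,3), heading right
step 1 (move(3)): at (8,3), heading right
shorter routes all fall short; 1 is best.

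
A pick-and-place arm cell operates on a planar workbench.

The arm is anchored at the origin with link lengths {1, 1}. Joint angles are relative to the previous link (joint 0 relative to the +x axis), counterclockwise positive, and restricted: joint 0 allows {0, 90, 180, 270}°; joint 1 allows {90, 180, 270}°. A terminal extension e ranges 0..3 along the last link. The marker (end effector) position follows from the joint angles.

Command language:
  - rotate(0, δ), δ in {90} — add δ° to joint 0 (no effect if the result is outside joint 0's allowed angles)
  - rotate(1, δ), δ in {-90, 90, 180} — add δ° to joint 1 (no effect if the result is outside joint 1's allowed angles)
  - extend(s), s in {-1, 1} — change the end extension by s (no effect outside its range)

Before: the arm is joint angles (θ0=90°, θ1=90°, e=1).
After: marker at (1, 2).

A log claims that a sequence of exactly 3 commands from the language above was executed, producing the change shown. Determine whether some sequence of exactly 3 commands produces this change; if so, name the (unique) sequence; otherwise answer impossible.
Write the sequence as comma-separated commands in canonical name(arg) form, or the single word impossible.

t0: joint angles (θ0=90°, θ1=90°, e=1)
t=1 rotate(0, 90) ⇒ joint angles (θ0=180°, θ1=90°, e=1)
t=2 rotate(0, 90) ⇒ joint angles (θ0=270°, θ1=90°, e=1)
t=3 rotate(0, 90) ⇒ joint angles (θ0=0°, θ1=90°, e=1)
no other 3-command option fits: unique.

rotate(0, 90), rotate(0, 90), rotate(0, 90)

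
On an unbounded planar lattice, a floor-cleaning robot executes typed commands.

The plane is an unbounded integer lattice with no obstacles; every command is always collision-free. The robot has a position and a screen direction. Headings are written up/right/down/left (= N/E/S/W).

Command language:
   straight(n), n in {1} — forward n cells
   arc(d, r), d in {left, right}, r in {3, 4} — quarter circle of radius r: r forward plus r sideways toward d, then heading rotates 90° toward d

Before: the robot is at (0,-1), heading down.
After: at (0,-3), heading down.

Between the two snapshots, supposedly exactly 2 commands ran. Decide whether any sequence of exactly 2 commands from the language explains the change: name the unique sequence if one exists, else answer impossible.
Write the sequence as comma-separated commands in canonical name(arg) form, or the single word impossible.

key: heading stays S — no command in the sequence turns
initial: at (0,-1), heading down
step 1 (straight(1)): at (0,-2), heading down
step 2 (straight(1)): at (0,-3), heading down
no other 2-command option fits: unique.

straight(1), straight(1)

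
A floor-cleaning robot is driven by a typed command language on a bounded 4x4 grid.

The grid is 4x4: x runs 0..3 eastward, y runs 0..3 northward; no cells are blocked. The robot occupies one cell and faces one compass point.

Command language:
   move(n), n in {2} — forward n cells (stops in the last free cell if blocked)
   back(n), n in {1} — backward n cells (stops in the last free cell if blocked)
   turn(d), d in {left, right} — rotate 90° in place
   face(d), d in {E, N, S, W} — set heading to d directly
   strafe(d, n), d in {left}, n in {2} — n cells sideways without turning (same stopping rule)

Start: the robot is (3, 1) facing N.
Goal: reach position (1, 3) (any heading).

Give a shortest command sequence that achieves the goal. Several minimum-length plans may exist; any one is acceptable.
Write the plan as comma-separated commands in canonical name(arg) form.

strafe(left, 2), move(2)

from: (3, 1) facing N
step 1 (strafe(left, 2)): (1, 1) facing N
step 2 (move(2)): (1, 3) facing N
minimal: 2 command(s), checked below 2.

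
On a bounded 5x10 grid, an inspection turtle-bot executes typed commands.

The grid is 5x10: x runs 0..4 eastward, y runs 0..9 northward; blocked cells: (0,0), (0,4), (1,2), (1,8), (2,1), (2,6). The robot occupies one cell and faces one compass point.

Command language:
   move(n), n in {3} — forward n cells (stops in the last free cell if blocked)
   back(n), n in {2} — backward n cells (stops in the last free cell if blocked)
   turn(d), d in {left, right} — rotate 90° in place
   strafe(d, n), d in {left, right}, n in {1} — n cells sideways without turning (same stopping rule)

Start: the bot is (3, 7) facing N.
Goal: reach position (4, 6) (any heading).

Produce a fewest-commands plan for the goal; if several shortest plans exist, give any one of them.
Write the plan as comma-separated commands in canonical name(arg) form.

strafe(right, 1), turn(right), strafe(right, 1)

initial: (3, 7) facing N
t=1 strafe(right, 1) ⇒ (4, 7) facing N
t=2 turn(right) ⇒ (4, 7) facing E
t=3 strafe(right, 1) ⇒ (4, 6) facing E
nothing shorter than 3 reaches the goal.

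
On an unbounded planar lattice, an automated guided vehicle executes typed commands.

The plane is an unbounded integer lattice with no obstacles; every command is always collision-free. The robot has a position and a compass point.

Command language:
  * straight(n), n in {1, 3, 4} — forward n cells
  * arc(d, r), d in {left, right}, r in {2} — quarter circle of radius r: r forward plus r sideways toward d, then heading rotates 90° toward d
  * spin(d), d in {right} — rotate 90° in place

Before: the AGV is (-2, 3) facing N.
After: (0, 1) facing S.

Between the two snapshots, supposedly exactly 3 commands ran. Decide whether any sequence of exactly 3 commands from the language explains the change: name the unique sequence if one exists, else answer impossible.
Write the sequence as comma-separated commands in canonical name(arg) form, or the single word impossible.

key: order matters: swapping arc(right, 2) and straight(4) lands elsewhere
start: (-2, 3) facing N
[1] after arc(right, 2): (0, 5) facing E
[2] after spin(right): (0, 5) facing S
[3] after straight(4): (0, 1) facing S
all 216 alternatives checked — unique.

arc(right, 2), spin(right), straight(4)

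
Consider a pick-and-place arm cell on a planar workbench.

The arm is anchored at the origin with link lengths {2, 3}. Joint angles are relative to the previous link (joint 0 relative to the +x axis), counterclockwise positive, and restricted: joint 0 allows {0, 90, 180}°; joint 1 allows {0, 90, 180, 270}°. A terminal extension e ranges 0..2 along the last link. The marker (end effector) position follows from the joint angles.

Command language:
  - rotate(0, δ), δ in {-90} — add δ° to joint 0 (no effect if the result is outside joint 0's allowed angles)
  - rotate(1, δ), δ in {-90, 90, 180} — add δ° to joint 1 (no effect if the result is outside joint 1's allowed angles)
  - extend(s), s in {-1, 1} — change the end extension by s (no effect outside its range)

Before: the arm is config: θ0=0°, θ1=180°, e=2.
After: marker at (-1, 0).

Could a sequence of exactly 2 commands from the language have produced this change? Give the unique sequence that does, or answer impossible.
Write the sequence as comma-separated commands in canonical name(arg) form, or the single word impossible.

extend(-1), extend(-1)

initial: config: θ0=0°, θ1=180°, e=2
[1] after extend(-1): config: θ0=0°, θ1=180°, e=1
[2] after extend(-1): config: θ0=0°, θ1=180°, e=0
no other 2-command option fits: unique.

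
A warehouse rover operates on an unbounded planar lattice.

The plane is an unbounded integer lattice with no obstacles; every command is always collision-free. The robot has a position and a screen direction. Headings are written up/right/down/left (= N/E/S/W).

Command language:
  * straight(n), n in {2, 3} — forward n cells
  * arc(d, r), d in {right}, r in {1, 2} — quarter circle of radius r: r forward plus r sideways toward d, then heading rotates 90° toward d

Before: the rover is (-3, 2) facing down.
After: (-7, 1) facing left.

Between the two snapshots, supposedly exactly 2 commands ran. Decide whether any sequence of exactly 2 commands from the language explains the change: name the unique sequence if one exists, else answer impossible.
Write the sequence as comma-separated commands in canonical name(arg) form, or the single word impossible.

key: running straight(3) before arc(right, 1) would end elsewhere — order is forced
start: (-3, 2) facing down
1. arc(right, 1) → (-4, 1) facing left
2. straight(3) → (-7, 1) facing left
no other 2-command option fits: unique.

arc(right, 1), straight(3)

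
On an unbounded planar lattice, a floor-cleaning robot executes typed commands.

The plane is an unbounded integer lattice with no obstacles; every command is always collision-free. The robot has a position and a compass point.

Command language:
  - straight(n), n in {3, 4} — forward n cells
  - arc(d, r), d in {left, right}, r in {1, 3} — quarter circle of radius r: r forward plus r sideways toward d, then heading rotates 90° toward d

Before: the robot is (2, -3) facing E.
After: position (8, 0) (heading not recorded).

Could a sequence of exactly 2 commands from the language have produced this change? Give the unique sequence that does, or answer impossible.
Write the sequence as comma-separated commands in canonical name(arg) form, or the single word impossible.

straight(3), arc(left, 3)

key: running arc(left, 3) before straight(3) would end elsewhere — order is forced
from: (2, -3) facing E
step 1 (straight(3)): (5, -3) facing E
step 2 (arc(left, 3)): (8, 0) facing N
no rival 2-sequence matches.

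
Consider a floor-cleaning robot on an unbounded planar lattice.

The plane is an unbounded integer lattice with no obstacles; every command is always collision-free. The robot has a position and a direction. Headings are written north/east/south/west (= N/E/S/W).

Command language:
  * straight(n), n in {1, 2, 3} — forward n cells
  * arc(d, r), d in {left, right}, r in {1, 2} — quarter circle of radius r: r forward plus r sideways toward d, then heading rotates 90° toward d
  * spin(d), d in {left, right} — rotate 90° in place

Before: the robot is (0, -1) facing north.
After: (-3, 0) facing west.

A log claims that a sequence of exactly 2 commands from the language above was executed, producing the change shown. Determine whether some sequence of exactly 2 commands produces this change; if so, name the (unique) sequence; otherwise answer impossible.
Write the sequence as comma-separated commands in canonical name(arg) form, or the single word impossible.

arc(left, 1), straight(2)

key: running straight(2) before arc(left, 1) would end elsewhere — order is forced
begin: (0, -1) facing north
step 1 (arc(left, 1)): (-1, 0) facing west
step 2 (straight(2)): (-3, 0) facing west
no other 2-command option fits: unique.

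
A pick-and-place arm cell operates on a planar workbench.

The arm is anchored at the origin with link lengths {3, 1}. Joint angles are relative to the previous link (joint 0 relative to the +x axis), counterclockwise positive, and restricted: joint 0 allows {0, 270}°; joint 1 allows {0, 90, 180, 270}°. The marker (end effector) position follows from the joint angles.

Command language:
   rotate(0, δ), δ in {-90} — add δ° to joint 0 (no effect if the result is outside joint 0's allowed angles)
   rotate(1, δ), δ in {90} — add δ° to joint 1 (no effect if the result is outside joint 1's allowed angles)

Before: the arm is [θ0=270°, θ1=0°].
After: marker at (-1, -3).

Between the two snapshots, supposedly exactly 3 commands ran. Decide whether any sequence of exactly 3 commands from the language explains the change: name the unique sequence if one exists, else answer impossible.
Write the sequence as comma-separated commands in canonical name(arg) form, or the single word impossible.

rotate(1, 90), rotate(1, 90), rotate(1, 90)

start: [θ0=270°, θ1=0°]
t=1 rotate(1, 90) ⇒ [θ0=270°, θ1=90°]
t=2 rotate(1, 90) ⇒ [θ0=270°, θ1=180°]
t=3 rotate(1, 90) ⇒ [θ0=270°, θ1=270°]
all 8 alternatives checked — unique.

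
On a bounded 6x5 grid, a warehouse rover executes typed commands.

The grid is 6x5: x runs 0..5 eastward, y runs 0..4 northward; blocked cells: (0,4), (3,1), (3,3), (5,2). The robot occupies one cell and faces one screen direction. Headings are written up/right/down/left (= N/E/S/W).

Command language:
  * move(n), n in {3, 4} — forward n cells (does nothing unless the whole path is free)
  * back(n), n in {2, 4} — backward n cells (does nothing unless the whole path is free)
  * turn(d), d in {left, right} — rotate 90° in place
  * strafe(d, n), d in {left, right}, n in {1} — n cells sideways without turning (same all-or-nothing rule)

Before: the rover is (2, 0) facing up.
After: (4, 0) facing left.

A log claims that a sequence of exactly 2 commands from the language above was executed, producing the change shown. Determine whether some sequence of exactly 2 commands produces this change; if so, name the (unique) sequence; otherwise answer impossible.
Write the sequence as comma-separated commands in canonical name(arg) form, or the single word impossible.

turn(left), back(2)

key: order matters: swapping turn(left) and back(2) lands elsewhere
t0: (2, 0) facing up
[1] after turn(left): (2, 0) facing left
[2] after back(2): (4, 0) facing left
no other 2-command option fits: unique.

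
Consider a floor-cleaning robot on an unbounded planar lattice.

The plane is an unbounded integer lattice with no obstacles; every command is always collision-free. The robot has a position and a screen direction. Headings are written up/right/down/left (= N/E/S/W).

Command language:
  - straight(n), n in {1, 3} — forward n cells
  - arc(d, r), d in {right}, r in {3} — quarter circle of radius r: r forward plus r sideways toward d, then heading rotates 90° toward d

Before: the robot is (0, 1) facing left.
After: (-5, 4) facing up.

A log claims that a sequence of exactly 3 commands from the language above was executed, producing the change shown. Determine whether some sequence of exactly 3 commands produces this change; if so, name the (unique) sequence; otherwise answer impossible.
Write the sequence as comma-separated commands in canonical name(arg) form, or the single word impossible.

key: order matters: swapping straight(1) and arc(right, 3) lands elsewhere
t0: (0, 1) facing left
1. straight(1) → (-1, 1) facing left
2. straight(1) → (-2, 1) facing left
3. arc(right, 3) → (-5, 4) facing up
no rival 3-sequence matches.

straight(1), straight(1), arc(right, 3)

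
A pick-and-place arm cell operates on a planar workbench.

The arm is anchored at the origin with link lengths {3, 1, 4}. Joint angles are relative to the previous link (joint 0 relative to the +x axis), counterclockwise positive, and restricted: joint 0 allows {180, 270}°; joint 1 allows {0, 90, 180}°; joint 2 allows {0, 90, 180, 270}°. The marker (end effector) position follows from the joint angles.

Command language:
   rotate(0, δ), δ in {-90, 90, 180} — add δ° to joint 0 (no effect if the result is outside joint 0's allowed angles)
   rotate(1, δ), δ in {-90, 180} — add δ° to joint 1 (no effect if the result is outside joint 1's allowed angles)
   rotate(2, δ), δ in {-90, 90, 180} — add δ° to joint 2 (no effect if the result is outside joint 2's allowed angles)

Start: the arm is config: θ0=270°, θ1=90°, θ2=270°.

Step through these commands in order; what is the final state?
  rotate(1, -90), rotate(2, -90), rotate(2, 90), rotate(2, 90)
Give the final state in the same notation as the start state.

config: θ0=270°, θ1=0°, θ2=0°

t0: config: θ0=270°, θ1=90°, θ2=270°
step 1 (rotate(1, -90)): config: θ0=270°, θ1=0°, θ2=270°
step 2 (rotate(2, -90)): config: θ0=270°, θ1=0°, θ2=180°
step 3 (rotate(2, 90)): config: θ0=270°, θ1=0°, θ2=270°
step 4 (rotate(2, 90)): config: θ0=270°, θ1=0°, θ2=0°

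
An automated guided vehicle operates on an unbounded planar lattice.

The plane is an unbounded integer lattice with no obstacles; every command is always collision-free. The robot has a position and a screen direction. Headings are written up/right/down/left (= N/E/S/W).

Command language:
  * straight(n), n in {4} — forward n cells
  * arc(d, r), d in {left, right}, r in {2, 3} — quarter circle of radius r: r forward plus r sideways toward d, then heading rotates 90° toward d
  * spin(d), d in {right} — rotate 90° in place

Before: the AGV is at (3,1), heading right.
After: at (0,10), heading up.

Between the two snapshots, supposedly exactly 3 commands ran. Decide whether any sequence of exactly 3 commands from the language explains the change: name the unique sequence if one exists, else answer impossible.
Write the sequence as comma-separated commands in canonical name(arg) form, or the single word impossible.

key: position moved to (0,10) AND the heading swung to N — translation plus rotation needed
begin: at (3,1), heading right
1. arc(left, 3) → at (6,4), heading up
2. arc(left, 3) → at (3,7), heading left
3. arc(right, 3) → at (0,10), heading up
no other 3-command option fits: unique.

arc(left, 3), arc(left, 3), arc(right, 3)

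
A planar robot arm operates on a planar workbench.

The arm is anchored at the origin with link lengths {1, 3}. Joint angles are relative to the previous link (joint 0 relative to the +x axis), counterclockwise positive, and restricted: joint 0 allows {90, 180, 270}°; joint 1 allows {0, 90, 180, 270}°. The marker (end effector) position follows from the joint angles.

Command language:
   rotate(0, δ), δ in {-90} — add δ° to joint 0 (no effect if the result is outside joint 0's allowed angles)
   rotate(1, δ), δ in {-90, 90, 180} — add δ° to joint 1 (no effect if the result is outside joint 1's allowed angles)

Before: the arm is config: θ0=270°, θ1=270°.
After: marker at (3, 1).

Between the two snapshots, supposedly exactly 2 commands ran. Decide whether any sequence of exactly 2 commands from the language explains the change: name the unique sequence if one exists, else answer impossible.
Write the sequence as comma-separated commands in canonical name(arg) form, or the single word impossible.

rotate(0, -90), rotate(0, -90)

begin: config: θ0=270°, θ1=270°
1. rotate(0, -90) → config: θ0=180°, θ1=270°
2. rotate(0, -90) → config: θ0=90°, θ1=270°
no rival 2-sequence matches.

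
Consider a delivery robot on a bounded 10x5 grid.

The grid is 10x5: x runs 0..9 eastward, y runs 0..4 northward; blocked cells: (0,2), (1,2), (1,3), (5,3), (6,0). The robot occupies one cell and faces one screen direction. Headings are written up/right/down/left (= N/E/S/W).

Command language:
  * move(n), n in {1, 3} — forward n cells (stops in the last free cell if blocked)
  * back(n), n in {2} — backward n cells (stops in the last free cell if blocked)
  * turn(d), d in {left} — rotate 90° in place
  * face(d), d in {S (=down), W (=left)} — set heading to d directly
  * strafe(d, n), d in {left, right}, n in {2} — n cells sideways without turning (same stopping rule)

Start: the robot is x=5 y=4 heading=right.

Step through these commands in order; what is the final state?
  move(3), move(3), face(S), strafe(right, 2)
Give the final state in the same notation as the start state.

from: x=5 y=4 heading=right
[1] after move(3): x=8 y=4 heading=right
[2] after move(3): x=9 y=4 heading=right
[3] after face(S): x=9 y=4 heading=down
[4] after strafe(right, 2): x=7 y=4 heading=down

x=7 y=4 heading=down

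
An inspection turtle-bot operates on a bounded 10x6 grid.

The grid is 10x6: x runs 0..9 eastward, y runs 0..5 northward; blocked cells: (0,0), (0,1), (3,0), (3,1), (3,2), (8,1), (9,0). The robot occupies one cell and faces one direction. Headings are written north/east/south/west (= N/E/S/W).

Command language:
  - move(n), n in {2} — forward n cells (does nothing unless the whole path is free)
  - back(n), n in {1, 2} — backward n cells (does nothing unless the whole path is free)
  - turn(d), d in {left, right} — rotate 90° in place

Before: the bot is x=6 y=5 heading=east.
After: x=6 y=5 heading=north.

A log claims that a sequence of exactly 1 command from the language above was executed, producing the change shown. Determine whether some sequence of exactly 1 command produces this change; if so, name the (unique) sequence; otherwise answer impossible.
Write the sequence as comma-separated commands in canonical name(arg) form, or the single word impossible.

turn(left)

key: (6,5) unchanged — the single command moves nothing
initial: x=6 y=5 heading=east
t=1 turn(left) ⇒ x=6 y=5 heading=north
no rival 1-sequence matches.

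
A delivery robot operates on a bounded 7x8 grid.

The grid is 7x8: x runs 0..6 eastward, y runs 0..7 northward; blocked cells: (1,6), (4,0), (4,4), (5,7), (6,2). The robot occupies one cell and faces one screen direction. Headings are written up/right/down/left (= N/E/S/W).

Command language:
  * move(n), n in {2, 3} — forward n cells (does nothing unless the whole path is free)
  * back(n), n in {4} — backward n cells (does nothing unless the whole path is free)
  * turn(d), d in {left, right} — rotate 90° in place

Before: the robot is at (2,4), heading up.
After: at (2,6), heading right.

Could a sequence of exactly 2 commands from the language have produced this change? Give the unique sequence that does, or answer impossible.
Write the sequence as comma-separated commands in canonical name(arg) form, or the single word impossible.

move(2), turn(right)

key: position moved to (2,6) AND the heading swung to E — translation plus rotation needed
initial: at (2,4), heading up
t=1 move(2) ⇒ at (2,6), heading up
t=2 turn(right) ⇒ at (2,6), heading right
all 25 alternatives checked — unique.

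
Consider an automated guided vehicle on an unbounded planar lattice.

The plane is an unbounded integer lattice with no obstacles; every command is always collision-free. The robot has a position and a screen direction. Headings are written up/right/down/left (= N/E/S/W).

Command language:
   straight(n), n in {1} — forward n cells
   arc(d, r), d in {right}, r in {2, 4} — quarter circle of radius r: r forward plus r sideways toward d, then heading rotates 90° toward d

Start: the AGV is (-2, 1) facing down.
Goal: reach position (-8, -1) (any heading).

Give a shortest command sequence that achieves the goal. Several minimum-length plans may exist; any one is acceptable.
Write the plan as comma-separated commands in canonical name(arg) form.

arc(right, 4), arc(right, 2)

initial: (-2, 1) facing down
step 1 (arc(right, 4)): (-6, -3) facing left
step 2 (arc(right, 2)): (-8, -1) facing up
minimal: 2 command(s), checked below 2.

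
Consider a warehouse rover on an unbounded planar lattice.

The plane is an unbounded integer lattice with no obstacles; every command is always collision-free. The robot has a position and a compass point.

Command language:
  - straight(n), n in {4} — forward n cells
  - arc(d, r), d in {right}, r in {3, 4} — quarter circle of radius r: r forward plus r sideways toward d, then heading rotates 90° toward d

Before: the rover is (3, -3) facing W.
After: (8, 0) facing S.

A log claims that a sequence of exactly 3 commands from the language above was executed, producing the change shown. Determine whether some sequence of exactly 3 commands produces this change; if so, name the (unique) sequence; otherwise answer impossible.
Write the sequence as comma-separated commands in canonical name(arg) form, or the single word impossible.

key: order matters: swapping arc(right, 3) and arc(right, 4) lands elsewhere
begin: (3, -3) facing W
t=1 arc(right, 3) ⇒ (0, 0) facing N
t=2 arc(right, 4) ⇒ (4, 4) facing E
t=3 arc(right, 4) ⇒ (8, 0) facing S
uniquely the one of 27 3-step routes that fits.

arc(right, 3), arc(right, 4), arc(right, 4)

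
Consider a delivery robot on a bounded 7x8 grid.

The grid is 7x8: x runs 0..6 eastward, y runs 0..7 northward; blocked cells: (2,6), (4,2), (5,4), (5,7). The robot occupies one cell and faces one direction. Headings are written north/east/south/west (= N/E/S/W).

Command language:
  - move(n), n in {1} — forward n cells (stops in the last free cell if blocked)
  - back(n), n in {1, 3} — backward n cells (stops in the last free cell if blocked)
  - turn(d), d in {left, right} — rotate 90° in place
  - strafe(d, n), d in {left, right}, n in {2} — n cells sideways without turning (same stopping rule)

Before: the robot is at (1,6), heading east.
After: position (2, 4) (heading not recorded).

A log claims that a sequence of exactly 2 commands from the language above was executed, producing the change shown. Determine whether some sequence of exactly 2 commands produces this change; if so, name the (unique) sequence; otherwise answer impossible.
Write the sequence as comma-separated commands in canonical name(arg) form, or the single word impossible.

key: running move(1) before strafe(right, 2) would end elsewhere — order is forced
initial: at (1,6), heading east
t=1 strafe(right, 2) ⇒ at (1,4), heading east
t=2 move(1) ⇒ at (2,4), heading east
all 49 alternatives checked — unique.

strafe(right, 2), move(1)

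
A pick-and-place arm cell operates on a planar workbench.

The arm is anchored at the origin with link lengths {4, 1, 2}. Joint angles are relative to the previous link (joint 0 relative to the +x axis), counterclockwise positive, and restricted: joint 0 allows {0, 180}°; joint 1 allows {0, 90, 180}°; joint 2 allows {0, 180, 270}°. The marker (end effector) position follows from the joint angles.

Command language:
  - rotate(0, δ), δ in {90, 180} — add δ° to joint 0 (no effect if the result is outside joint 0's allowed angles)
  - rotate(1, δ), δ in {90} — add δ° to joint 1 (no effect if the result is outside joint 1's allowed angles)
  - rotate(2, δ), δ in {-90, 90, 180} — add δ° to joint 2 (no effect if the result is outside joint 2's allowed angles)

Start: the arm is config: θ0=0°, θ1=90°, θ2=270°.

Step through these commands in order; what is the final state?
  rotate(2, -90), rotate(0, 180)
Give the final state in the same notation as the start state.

config: θ0=180°, θ1=90°, θ2=180°

from: config: θ0=0°, θ1=90°, θ2=270°
t=1 rotate(2, -90) ⇒ config: θ0=0°, θ1=90°, θ2=180°
t=2 rotate(0, 180) ⇒ config: θ0=180°, θ1=90°, θ2=180°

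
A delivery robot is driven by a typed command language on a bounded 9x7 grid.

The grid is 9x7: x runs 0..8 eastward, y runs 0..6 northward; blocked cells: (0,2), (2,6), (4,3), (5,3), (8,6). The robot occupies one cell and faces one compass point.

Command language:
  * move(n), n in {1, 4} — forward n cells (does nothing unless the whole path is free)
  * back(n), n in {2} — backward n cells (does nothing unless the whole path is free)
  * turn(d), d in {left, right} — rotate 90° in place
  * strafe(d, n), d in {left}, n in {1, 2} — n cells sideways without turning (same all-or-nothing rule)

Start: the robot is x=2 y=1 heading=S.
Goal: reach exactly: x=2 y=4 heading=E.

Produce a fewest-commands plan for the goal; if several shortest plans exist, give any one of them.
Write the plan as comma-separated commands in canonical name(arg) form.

begin: x=2 y=1 heading=S
[1] after back(2): x=2 y=3 heading=S
[2] after turn(left): x=2 y=3 heading=E
[3] after strafe(left, 1): x=2 y=4 heading=E
minimal: 3 command(s), checked below 3.

back(2), turn(left), strafe(left, 1)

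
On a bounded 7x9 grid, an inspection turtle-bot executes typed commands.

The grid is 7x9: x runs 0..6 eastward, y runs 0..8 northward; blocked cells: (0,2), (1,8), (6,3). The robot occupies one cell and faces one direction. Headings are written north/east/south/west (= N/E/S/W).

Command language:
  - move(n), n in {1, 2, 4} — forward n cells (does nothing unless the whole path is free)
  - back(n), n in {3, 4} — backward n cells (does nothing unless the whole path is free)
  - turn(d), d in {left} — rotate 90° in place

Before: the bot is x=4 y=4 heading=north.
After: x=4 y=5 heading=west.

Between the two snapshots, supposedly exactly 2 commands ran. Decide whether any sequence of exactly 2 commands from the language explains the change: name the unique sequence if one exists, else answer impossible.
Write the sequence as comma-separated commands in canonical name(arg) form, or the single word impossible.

key: running turn(left) before move(1) would end elsewhere — order is forced
begin: x=4 y=4 heading=north
step 1 (move(1)): x=4 y=5 heading=north
step 2 (turn(left)): x=4 y=5 heading=west
all 36 alternatives checked — unique.

move(1), turn(left)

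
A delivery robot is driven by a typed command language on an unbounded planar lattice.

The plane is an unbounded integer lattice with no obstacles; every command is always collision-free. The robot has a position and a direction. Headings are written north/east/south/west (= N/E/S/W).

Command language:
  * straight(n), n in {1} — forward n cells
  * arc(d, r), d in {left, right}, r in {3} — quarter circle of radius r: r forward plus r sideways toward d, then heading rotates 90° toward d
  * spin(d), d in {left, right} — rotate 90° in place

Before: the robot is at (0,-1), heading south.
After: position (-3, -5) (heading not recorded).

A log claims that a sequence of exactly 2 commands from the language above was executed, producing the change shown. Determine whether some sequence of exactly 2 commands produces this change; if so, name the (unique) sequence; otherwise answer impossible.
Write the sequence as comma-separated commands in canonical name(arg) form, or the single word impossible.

straight(1), arc(right, 3)

key: order matters: swapping straight(1) and arc(right, 3) lands elsewhere
initial: at (0,-1), heading south
1. straight(1) → at (0,-2), heading south
2. arc(right, 3) → at (-3,-5), heading west
no rival 2-sequence matches.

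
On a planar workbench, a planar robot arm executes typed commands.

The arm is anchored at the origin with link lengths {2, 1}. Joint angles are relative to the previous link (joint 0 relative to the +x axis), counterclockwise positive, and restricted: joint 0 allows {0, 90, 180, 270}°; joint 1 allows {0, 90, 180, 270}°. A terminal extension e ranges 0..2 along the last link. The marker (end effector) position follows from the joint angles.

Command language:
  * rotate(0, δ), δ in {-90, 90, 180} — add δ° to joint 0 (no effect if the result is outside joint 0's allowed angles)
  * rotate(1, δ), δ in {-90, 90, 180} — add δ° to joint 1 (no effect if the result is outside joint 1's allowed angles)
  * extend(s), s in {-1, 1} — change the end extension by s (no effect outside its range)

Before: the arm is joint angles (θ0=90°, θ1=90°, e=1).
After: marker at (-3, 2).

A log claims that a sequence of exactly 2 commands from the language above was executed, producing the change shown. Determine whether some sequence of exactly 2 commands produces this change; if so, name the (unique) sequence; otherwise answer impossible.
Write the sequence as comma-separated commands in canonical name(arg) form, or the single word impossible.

begin: joint angles (θ0=90°, θ1=90°, e=1)
step 1 (extend(1)): joint angles (θ0=90°, θ1=90°, e=2)
step 2 (extend(1)): joint angles (θ0=90°, θ1=90°, e=2)
all 64 alternatives checked — unique.

extend(1), extend(1)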